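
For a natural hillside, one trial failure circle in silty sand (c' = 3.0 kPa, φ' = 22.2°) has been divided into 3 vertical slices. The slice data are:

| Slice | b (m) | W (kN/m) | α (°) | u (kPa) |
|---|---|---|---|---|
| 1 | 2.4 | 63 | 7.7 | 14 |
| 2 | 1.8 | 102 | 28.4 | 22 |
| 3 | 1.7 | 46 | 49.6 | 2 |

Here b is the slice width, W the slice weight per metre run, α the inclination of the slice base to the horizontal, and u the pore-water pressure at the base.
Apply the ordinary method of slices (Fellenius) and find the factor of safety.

Ordinary method of slices: FS = Σ[c'·Δl_i + (W_i cosα_i − u_i·Δl_i)·tanφ'] / Σ W_i sinα_i, with Δl_i = b_i / cosα_i.
Slice 1: Δl = 2.4/cos7.7° = 2.422 m; N'_1 = 63·cos7.7° − 14·2.422 = 28.5; c'Δl = 7.27; W sinα = 8.4
Slice 2: Δl = 1.8/cos28.4° = 2.046 m; N'_2 = 102·cos28.4° − 22·2.046 = 44.7; c'Δl = 6.14; W sinα = 48.5
Slice 3: Δl = 1.7/cos49.6° = 2.623 m; N'_3 = 46·cos49.6° − 2·2.623 = 24.6; c'Δl = 7.87; W sinα = 35.0
Σc'Δl = 21.3 kN/m; ΣN' = 97.8 kN/m; ΣW sinα = 92.0 kN/m
Resisting = 21.3 + 97.8·tan22.2° = 21.3 + 39.9 = 61.2 kN/m
FS = 61.2 / 92.0 = 0.665

FS = 0.67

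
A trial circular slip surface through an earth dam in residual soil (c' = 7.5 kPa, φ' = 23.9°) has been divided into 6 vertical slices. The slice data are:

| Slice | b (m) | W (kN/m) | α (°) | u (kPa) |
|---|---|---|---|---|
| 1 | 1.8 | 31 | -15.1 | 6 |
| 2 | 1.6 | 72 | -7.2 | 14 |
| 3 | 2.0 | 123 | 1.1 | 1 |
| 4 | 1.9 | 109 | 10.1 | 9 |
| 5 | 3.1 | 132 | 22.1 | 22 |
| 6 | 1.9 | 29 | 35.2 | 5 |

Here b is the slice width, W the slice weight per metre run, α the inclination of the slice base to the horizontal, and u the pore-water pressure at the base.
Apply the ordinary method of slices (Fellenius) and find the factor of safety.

FS = 3.51

Ordinary method of slices: FS = Σ[c'·Δl_i + (W_i cosα_i − u_i·Δl_i)·tanφ'] / Σ W_i sinα_i, with Δl_i = b_i / cosα_i.
Slice 1: Δl = 1.8/cos(-15.1°) = 1.864 m; N'_1 = 31·cos(-15.1°) − 6·1.864 = 18.7; c'Δl = 13.98; W sinα = -8.1
Slice 2: Δl = 1.6/cos(-7.2°) = 1.613 m; N'_2 = 72·cos(-7.2°) − 14·1.613 = 48.9; c'Δl = 12.10; W sinα = -9.0
Slice 3: Δl = 2.0/cos1.1° = 2.000 m; N'_3 = 123·cos1.1° − 1·2.000 = 121.0; c'Δl = 15.00; W sinα = 2.4
Slice 4: Δl = 1.9/cos10.1° = 1.930 m; N'_4 = 109·cos10.1° − 9·1.930 = 89.9; c'Δl = 14.47; W sinα = 19.1
Slice 5: Δl = 3.1/cos22.1° = 3.346 m; N'_5 = 132·cos22.1° − 22·3.346 = 48.7; c'Δl = 25.09; W sinα = 49.7
Slice 6: Δl = 1.9/cos35.2° = 2.325 m; N'_6 = 29·cos35.2° − 5·2.325 = 12.1; c'Δl = 17.44; W sinα = 16.7
Σc'Δl = 98.1 kN/m; ΣN' = 339.3 kN/m; ΣW sinα = 70.8 kN/m
Resisting = 98.1 + 339.3·tan23.9° = 98.1 + 150.3 = 248.4 kN/m
FS = 248.4 / 70.8 = 3.511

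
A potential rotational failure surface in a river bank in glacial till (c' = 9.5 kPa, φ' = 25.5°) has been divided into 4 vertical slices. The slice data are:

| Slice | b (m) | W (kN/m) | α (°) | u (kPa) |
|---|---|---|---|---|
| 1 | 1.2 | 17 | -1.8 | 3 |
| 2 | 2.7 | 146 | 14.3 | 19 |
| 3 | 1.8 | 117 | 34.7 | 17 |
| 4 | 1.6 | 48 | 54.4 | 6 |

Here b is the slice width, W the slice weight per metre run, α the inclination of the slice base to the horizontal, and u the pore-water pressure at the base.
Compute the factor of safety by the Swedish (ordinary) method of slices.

Ordinary method of slices: FS = Σ[c'·Δl_i + (W_i cosα_i − u_i·Δl_i)·tanφ'] / Σ W_i sinα_i, with Δl_i = b_i / cosα_i.
Slice 1: Δl = 1.2/cos(-1.8°) = 1.201 m; N'_1 = 17·cos(-1.8°) − 3·1.201 = 13.4; c'Δl = 11.41; W sinα = -0.5
Slice 2: Δl = 2.7/cos14.3° = 2.786 m; N'_2 = 146·cos14.3° − 19·2.786 = 88.5; c'Δl = 26.47; W sinα = 36.1
Slice 3: Δl = 1.8/cos34.7° = 2.189 m; N'_3 = 117·cos34.7° − 17·2.189 = 59.0; c'Δl = 20.80; W sinα = 66.6
Slice 4: Δl = 1.6/cos54.4° = 2.749 m; N'_4 = 48·cos54.4° − 6·2.749 = 11.5; c'Δl = 26.11; W sinα = 39.0
Σc'Δl = 84.8 kN/m; ΣN' = 172.3 kN/m; ΣW sinα = 141.2 kN/m
Resisting = 84.8 + 172.3·tan25.5° = 84.8 + 82.2 = 167.0 kN/m
FS = 167.0 / 141.2 = 1.183

FS = 1.18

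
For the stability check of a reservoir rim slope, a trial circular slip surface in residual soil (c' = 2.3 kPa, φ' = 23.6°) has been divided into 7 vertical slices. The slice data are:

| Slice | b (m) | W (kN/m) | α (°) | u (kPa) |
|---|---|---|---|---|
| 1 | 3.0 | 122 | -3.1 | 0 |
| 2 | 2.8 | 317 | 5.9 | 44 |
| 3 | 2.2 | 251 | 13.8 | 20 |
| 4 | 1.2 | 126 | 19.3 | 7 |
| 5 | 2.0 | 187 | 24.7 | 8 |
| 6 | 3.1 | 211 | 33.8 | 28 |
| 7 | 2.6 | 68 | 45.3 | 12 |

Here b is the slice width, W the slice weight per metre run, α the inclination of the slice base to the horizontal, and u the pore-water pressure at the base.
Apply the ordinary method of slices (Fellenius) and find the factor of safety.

Ordinary method of slices: FS = Σ[c'·Δl_i + (W_i cosα_i − u_i·Δl_i)·tanφ'] / Σ W_i sinα_i, with Δl_i = b_i / cosα_i.
Slice 1: Δl = 3.0/cos(-3.1°) = 3.004 m; N'_1 = 122·cos(-3.1°) − 0·3.004 = 121.8; c'Δl = 6.91; W sinα = -6.6
Slice 2: Δl = 2.8/cos5.9° = 2.815 m; N'_2 = 317·cos5.9° − 44·2.815 = 191.5; c'Δl = 6.47; W sinα = 32.6
Slice 3: Δl = 2.2/cos13.8° = 2.265 m; N'_3 = 251·cos13.8° − 20·2.265 = 198.4; c'Δl = 5.21; W sinα = 59.9
Slice 4: Δl = 1.2/cos19.3° = 1.271 m; N'_4 = 126·cos19.3° − 7·1.271 = 110.0; c'Δl = 2.92; W sinα = 41.6
Slice 5: Δl = 2.0/cos24.7° = 2.201 m; N'_5 = 187·cos24.7° − 8·2.201 = 152.3; c'Δl = 5.06; W sinα = 78.1
Slice 6: Δl = 3.1/cos33.8° = 3.731 m; N'_6 = 211·cos33.8° − 28·3.731 = 70.9; c'Δl = 8.58; W sinα = 117.4
Slice 7: Δl = 2.6/cos45.3° = 3.696 m; N'_7 = 68·cos45.3° − 12·3.696 = 3.5; c'Δl = 8.50; W sinα = 48.3
Σc'Δl = 43.7 kN/m; ΣN' = 848.4 kN/m; ΣW sinα = 371.4 kN/m
Resisting = 43.7 + 848.4·tan23.6° = 43.7 + 370.7 = 414.3 kN/m
FS = 414.3 / 371.4 = 1.116

FS = 1.12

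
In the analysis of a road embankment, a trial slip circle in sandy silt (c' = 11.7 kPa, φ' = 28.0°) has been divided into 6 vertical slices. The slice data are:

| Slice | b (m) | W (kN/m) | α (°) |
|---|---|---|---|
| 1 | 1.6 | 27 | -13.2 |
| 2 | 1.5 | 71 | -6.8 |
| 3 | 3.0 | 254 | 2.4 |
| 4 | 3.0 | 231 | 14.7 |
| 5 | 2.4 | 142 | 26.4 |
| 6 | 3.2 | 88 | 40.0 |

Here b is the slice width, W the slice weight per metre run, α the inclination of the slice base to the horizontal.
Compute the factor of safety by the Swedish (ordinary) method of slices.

Ordinary method of slices: FS = Σ[c'·Δl_i + (W_i cosα_i)·tanφ'] / Σ W_i sinα_i, with Δl_i = b_i / cosα_i.
Slice 1: Δl = 1.6/cos(-13.2°) = 1.643 m; N'_1 = 27·cos(-13.2°) = 26.3; c'Δl = 19.23; W sinα = -6.2
Slice 2: Δl = 1.5/cos(-6.8°) = 1.511 m; N'_2 = 71·cos(-6.8°) = 70.5; c'Δl = 17.67; W sinα = -8.4
Slice 3: Δl = 3.0/cos2.4° = 3.003 m; N'_3 = 254·cos2.4° = 253.8; c'Δl = 35.13; W sinα = 10.6
Slice 4: Δl = 3.0/cos14.7° = 3.102 m; N'_4 = 231·cos14.7° = 223.4; c'Δl = 36.29; W sinα = 58.6
Slice 5: Δl = 2.4/cos26.4° = 2.679 m; N'_5 = 142·cos26.4° = 127.2; c'Δl = 31.35; W sinα = 63.1
Slice 6: Δl = 3.2/cos40.0° = 4.177 m; N'_6 = 88·cos40.0° = 67.4; c'Δl = 48.87; W sinα = 56.6
Σc'Δl = 188.5 kN/m; ΣN' = 768.6 kN/m; ΣW sinα = 174.4 kN/m
Resisting = 188.5 + 768.6·tan28.0° = 188.5 + 408.7 = 597.2 kN/m
FS = 597.2 / 174.4 = 3.425

FS = 3.42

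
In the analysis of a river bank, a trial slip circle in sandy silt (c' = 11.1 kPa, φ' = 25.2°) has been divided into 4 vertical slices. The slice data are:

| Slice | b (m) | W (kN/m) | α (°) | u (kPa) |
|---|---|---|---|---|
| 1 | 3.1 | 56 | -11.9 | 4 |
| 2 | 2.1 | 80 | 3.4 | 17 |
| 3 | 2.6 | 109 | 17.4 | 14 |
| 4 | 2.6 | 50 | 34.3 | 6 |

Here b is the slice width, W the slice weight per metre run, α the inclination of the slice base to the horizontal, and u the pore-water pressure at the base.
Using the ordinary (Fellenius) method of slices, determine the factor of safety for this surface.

Ordinary method of slices: FS = Σ[c'·Δl_i + (W_i cosα_i − u_i·Δl_i)·tanφ'] / Σ W_i sinα_i, with Δl_i = b_i / cosα_i.
Slice 1: Δl = 3.1/cos(-11.9°) = 3.168 m; N'_1 = 56·cos(-11.9°) − 4·3.168 = 42.1; c'Δl = 35.17; W sinα = -11.5
Slice 2: Δl = 2.1/cos3.4° = 2.104 m; N'_2 = 80·cos3.4° − 17·2.104 = 44.1; c'Δl = 23.35; W sinα = 4.7
Slice 3: Δl = 2.6/cos17.4° = 2.725 m; N'_3 = 109·cos17.4° − 14·2.725 = 65.9; c'Δl = 30.24; W sinα = 32.6
Slice 4: Δl = 2.6/cos34.3° = 3.147 m; N'_4 = 50·cos34.3° − 6·3.147 = 22.4; c'Δl = 34.94; W sinα = 28.2
Σc'Δl = 123.7 kN/m; ΣN' = 174.5 kN/m; ΣW sinα = 54.0 kN/m
Resisting = 123.7 + 174.5·tan25.2° = 123.7 + 82.1 = 205.8 kN/m
FS = 205.8 / 54.0 = 3.814

FS = 3.81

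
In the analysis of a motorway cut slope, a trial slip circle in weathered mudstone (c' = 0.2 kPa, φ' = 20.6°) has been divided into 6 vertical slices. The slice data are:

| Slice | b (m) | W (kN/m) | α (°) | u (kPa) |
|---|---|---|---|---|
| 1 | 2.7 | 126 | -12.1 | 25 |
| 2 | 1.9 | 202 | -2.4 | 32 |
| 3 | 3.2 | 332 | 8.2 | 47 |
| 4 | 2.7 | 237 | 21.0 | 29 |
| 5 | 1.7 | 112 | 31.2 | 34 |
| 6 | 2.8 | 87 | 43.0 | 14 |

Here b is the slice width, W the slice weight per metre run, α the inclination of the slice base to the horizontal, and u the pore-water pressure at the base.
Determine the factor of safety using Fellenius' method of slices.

Ordinary method of slices: FS = Σ[c'·Δl_i + (W_i cosα_i − u_i·Δl_i)·tanφ'] / Σ W_i sinα_i, with Δl_i = b_i / cosα_i.
Slice 1: Δl = 2.7/cos(-12.1°) = 2.761 m; N'_1 = 126·cos(-12.1°) − 25·2.761 = 54.2; c'Δl = 0.55; W sinα = -26.4
Slice 2: Δl = 1.9/cos(-2.4°) = 1.902 m; N'_2 = 202·cos(-2.4°) − 32·1.902 = 141.0; c'Δl = 0.38; W sinα = -8.5
Slice 3: Δl = 3.2/cos8.2° = 3.233 m; N'_3 = 332·cos8.2° − 47·3.233 = 176.7; c'Δl = 0.65; W sinα = 47.4
Slice 4: Δl = 2.7/cos21.0° = 2.892 m; N'_4 = 237·cos21.0° − 29·2.892 = 137.4; c'Δl = 0.58; W sinα = 84.9
Slice 5: Δl = 1.7/cos31.2° = 1.987 m; N'_5 = 112·cos31.2° − 34·1.987 = 28.2; c'Δl = 0.40; W sinα = 58.0
Slice 6: Δl = 2.8/cos43.0° = 3.829 m; N'_6 = 87·cos43.0° − 14·3.829 = 10.0; c'Δl = 0.77; W sinα = 59.3
Σc'Δl = 3.3 kN/m; ΣN' = 547.4 kN/m; ΣW sinα = 214.8 kN/m
Resisting = 3.3 + 547.4·tan20.6° = 3.3 + 205.8 = 209.1 kN/m
FS = 209.1 / 214.8 = 0.974

FS = 0.97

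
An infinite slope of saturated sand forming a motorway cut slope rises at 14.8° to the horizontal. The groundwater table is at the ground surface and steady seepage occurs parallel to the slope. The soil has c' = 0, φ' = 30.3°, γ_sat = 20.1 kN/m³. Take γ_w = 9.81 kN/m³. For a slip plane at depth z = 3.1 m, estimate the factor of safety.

FS = 1.13

With seepage parallel to the slope and the water table at the surface, the effective normal stress on the slip plane uses the buoyant unit weight γ' = γ_sat − γ_w while the driving shear stress uses γ_sat:
FS = [c' + γ' z cos²β tanφ'] / [γ_sat z sinβ cosβ]
(For c' = 0 this reduces to FS = (γ'/γ_sat)·tanφ'/tanβ.)
γ' = 20.1 − 9.81 = 10.29 kN/m³
Numerator = 0.0 + 10.29·3.1·cos²14.8°·tan30.3° = 0.0 + 10.29·3.1·0.9347·0.5844 = 17.424 kPa
Denominator = 20.1·3.1·sin14.8°·cos14.8° = 20.1·3.1·0.2554·0.9668 = 15.389 kPa
FS = 17.424 / 15.389 = 1.132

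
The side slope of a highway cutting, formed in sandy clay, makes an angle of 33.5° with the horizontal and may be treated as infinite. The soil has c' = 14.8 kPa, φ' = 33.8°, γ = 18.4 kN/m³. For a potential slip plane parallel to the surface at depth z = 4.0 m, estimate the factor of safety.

FS = 1.45

For an infinite slope with a slip plane parallel to the surface (no pore pressure): FS = [c' + γz cos²β tanφ'] / [γz sinβ cosβ].
γz = 18.4·4.0 = 73.60 kN/m²
Numerator = 14.8 + 73.60·cos²33.5°·tan33.8° = 14.8 + 73.60·0.6954·0.6694 = 49.061 kPa
Denominator = 73.60·sin33.5°·cos33.5° = 73.60·0.5519·0.8339 = 33.875 kPa
FS = 49.061 / 33.875 = 1.448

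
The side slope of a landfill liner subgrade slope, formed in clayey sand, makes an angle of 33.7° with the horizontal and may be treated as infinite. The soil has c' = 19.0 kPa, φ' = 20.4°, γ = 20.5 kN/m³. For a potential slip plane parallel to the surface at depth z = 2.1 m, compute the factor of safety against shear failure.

FS = 1.51

For an infinite slope with a slip plane parallel to the surface (no pore pressure): FS = [c' + γz cos²β tanφ'] / [γz sinβ cosβ].
γz = 20.5·2.1 = 43.05 kN/m²
Numerator = 19.0 + 43.05·cos²33.7°·tan20.4° = 19.0 + 43.05·0.6921·0.3719 = 30.081 kPa
Denominator = 43.05·sin33.7°·cos33.7° = 43.05·0.5548·0.8320 = 19.872 kPa
FS = 30.081 / 19.872 = 1.514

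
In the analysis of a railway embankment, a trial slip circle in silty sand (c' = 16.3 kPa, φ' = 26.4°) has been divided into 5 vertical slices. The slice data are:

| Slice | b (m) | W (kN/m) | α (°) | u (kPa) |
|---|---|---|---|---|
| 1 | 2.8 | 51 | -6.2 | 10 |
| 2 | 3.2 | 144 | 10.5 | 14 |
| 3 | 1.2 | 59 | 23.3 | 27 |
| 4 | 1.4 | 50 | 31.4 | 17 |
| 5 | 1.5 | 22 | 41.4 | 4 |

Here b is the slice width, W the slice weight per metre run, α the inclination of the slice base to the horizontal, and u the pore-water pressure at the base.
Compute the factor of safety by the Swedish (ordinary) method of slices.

Ordinary method of slices: FS = Σ[c'·Δl_i + (W_i cosα_i − u_i·Δl_i)·tanφ'] / Σ W_i sinα_i, with Δl_i = b_i / cosα_i.
Slice 1: Δl = 2.8/cos(-6.2°) = 2.816 m; N'_1 = 51·cos(-6.2°) − 10·2.816 = 22.5; c'Δl = 45.91; W sinα = -5.5
Slice 2: Δl = 3.2/cos10.5° = 3.254 m; N'_2 = 144·cos10.5° − 14·3.254 = 96.0; c'Δl = 53.05; W sinα = 26.2
Slice 3: Δl = 1.2/cos23.3° = 1.307 m; N'_3 = 59·cos23.3° − 27·1.307 = 18.9; c'Δl = 21.30; W sinα = 23.3
Slice 4: Δl = 1.4/cos31.4° = 1.640 m; N'_4 = 50·cos31.4° − 17·1.640 = 14.8; c'Δl = 26.74; W sinα = 26.1
Slice 5: Δl = 1.5/cos41.4° = 2.000 m; N'_5 = 22·cos41.4° − 4·2.000 = 8.5; c'Δl = 32.60; W sinα = 14.5
Σc'Δl = 179.6 kN/m; ΣN' = 160.8 kN/m; ΣW sinα = 84.7 kN/m
Resisting = 179.6 + 160.8·tan26.4° = 179.6 + 79.8 = 259.4 kN/m
FS = 259.4 / 84.7 = 3.064

FS = 3.06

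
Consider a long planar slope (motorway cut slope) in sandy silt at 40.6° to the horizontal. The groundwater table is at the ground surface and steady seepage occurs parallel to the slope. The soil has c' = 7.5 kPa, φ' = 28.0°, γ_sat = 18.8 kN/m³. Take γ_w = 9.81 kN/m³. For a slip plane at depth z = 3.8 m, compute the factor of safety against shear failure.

With seepage parallel to the slope and the water table at the surface, the effective normal stress on the slip plane uses the buoyant unit weight γ' = γ_sat − γ_w while the driving shear stress uses γ_sat:
FS = [c' + γ' z cos²β tanφ'] / [γ_sat z sinβ cosβ]
γ' = 18.8 − 9.81 = 8.99 kN/m³
Numerator = 7.5 + 8.99·3.8·cos²40.6°·tan28.0° = 7.5 + 8.99·3.8·0.5765·0.5317 = 17.972 kPa
Denominator = 18.8·3.8·sin40.6°·cos40.6° = 18.8·3.8·0.6508·0.7593 = 35.300 kPa
FS = 17.972 / 35.300 = 0.509

FS = 0.51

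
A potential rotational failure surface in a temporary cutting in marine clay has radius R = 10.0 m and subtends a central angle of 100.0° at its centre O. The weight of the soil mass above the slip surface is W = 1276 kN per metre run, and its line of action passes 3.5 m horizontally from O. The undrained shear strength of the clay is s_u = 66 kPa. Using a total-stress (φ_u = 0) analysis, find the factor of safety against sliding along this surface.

Taking moments about the centre O, the resisting moment is provided by the undrained shear strength acting along the arc:
Arc length L_a = R·θ = 10.0·(100.0°·π/180) = 10.0·1.7453 = 17.45 m
M_R = s_u·L_a·R = 66·17.45·10.0 = 11519.2 kN·m/m
M_D = W·d = 1276·3.5 = 4466.0 kN·m/m
FS = M_R / M_D = 11519.2 / 4466.0 = 2.579

FS = 2.58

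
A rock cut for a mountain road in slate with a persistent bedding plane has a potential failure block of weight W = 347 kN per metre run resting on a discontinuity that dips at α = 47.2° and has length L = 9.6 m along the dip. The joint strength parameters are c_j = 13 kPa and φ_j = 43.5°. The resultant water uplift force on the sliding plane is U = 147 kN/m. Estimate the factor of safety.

FS = 0.82

Resolving the block weight along and normal to the plane and applying the Mohr–Coulomb strength on the joint:
N' = W cosα − U = 347·cos47.2° − 147 = 88.8 kN/m
Driving force T = W sinα = 347·sin47.2° = 254.6 kN/m
Resisting force R = c_j·L + N'·tanφ_j = 13·9.6 + 88.8·tan43.5° = 124.8 + 84.2 = 209.0 kN/m
FS = R / T = 209.0 / 254.6 = 0.821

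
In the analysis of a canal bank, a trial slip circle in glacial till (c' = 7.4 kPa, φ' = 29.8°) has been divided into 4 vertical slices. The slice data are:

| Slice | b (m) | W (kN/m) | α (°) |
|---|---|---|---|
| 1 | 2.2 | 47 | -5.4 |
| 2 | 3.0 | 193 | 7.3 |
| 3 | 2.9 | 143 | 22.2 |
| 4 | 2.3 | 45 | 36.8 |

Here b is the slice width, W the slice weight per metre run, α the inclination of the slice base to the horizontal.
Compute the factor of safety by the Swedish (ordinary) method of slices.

Ordinary method of slices: FS = Σ[c'·Δl_i + (W_i cosα_i)·tanφ'] / Σ W_i sinα_i, with Δl_i = b_i / cosα_i.
Slice 1: Δl = 2.2/cos(-5.4°) = 2.210 m; N'_1 = 47·cos(-5.4°) = 46.8; c'Δl = 16.35; W sinα = -4.4
Slice 2: Δl = 3.0/cos7.3° = 3.025 m; N'_2 = 193·cos7.3° = 191.4; c'Δl = 22.38; W sinα = 24.5
Slice 3: Δl = 2.9/cos22.2° = 3.132 m; N'_3 = 143·cos22.2° = 132.4; c'Δl = 23.18; W sinα = 54.0
Slice 4: Δl = 2.3/cos36.8° = 2.872 m; N'_4 = 45·cos36.8° = 36.0; c'Δl = 21.26; W sinα = 27.0
Σc'Δl = 83.2 kN/m; ΣN' = 406.7 kN/m; ΣW sinα = 101.1 kN/m
Resisting = 83.2 + 406.7·tan29.8° = 83.2 + 232.9 = 316.1 kN/m
FS = 316.1 / 101.1 = 3.127

FS = 3.13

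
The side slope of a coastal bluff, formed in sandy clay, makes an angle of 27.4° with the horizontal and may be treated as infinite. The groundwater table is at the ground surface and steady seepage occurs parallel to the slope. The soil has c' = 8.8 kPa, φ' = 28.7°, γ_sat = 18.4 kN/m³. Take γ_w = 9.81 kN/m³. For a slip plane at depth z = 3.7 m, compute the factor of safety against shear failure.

With seepage parallel to the slope and the water table at the surface, the effective normal stress on the slip plane uses the buoyant unit weight γ' = γ_sat − γ_w while the driving shear stress uses γ_sat:
FS = [c' + γ' z cos²β tanφ'] / [γ_sat z sinβ cosβ]
γ' = 18.4 − 9.81 = 8.59 kN/m³
Numerator = 8.8 + 8.59·3.7·cos²27.4°·tan28.7° = 8.8 + 8.59·3.7·0.7882·0.5475 = 22.516 kPa
Denominator = 18.4·3.7·sin27.4°·cos27.4° = 18.4·3.7·0.4602·0.8878 = 27.816 kPa
FS = 22.516 / 27.816 = 0.809

FS = 0.81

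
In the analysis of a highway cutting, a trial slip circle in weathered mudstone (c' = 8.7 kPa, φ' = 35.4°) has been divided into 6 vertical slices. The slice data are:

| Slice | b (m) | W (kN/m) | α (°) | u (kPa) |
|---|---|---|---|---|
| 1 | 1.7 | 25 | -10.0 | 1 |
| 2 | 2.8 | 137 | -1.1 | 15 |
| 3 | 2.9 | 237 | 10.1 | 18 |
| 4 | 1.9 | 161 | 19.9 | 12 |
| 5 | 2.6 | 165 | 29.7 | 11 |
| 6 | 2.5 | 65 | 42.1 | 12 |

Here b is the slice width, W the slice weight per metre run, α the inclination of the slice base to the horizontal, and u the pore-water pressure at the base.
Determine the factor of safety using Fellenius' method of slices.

FS = 2.44

Ordinary method of slices: FS = Σ[c'·Δl_i + (W_i cosα_i − u_i·Δl_i)·tanφ'] / Σ W_i sinα_i, with Δl_i = b_i / cosα_i.
Slice 1: Δl = 1.7/cos(-10.0°) = 1.726 m; N'_1 = 25·cos(-10.0°) − 1·1.726 = 22.9; c'Δl = 15.02; W sinα = -4.3
Slice 2: Δl = 2.8/cos(-1.1°) = 2.801 m; N'_2 = 137·cos(-1.1°) − 15·2.801 = 95.0; c'Δl = 24.36; W sinα = -2.6
Slice 3: Δl = 2.9/cos10.1° = 2.946 m; N'_3 = 237·cos10.1° − 18·2.946 = 180.3; c'Δl = 25.63; W sinα = 41.6
Slice 4: Δl = 1.9/cos19.9° = 2.021 m; N'_4 = 161·cos19.9° − 12·2.021 = 127.1; c'Δl = 17.58; W sinα = 54.8
Slice 5: Δl = 2.6/cos29.7° = 2.993 m; N'_5 = 165·cos29.7° − 11·2.993 = 110.4; c'Δl = 26.04; W sinα = 81.8
Slice 6: Δl = 2.5/cos42.1° = 3.369 m; N'_6 = 65·cos42.1° − 12·3.369 = 7.8; c'Δl = 29.31; W sinα = 43.6
Σc'Δl = 137.9 kN/m; ΣN' = 543.5 kN/m; ΣW sinα = 214.7 kN/m
Resisting = 137.9 + 543.5·tan35.4° = 137.9 + 386.2 = 524.2 kN/m
FS = 524.2 / 214.7 = 2.441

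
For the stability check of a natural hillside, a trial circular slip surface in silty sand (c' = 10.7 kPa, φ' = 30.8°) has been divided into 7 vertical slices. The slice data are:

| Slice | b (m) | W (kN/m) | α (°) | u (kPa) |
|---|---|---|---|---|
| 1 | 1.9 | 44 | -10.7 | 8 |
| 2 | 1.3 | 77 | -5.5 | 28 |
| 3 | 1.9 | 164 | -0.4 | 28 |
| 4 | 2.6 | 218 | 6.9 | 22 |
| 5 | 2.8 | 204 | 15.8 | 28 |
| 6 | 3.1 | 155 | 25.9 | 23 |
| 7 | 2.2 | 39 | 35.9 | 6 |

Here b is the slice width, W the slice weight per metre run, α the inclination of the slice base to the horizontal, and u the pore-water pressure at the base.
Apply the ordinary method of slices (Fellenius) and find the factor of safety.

Ordinary method of slices: FS = Σ[c'·Δl_i + (W_i cosα_i − u_i·Δl_i)·tanφ'] / Σ W_i sinα_i, with Δl_i = b_i / cosα_i.
Slice 1: Δl = 1.9/cos(-10.7°) = 1.934 m; N'_1 = 44·cos(-10.7°) − 8·1.934 = 27.8; c'Δl = 20.69; W sinα = -8.2
Slice 2: Δl = 1.3/cos(-5.5°) = 1.306 m; N'_2 = 77·cos(-5.5°) − 28·1.306 = 40.1; c'Δl = 13.97; W sinα = -7.4
Slice 3: Δl = 1.9/cos(-0.4°) = 1.900 m; N'_3 = 164·cos(-0.4°) − 28·1.900 = 110.8; c'Δl = 20.33; W sinα = -1.1
Slice 4: Δl = 2.6/cos6.9° = 2.619 m; N'_4 = 218·cos6.9° − 22·2.619 = 158.8; c'Δl = 28.02; W sinα = 26.2
Slice 5: Δl = 2.8/cos15.8° = 2.910 m; N'_5 = 204·cos15.8° − 28·2.910 = 114.8; c'Δl = 31.14; W sinα = 55.5
Slice 6: Δl = 3.1/cos25.9° = 3.446 m; N'_6 = 155·cos25.9° − 23·3.446 = 60.2; c'Δl = 36.87; W sinα = 67.7
Slice 7: Δl = 2.2/cos35.9° = 2.716 m; N'_7 = 39·cos35.9° − 6·2.716 = 15.3; c'Δl = 29.06; W sinα = 22.9
Σc'Δl = 180.1 kN/m; ΣN' = 527.7 kN/m; ΣW sinα = 155.6 kN/m
Resisting = 180.1 + 527.7·tan30.8° = 180.1 + 314.6 = 494.7 kN/m
FS = 494.7 / 155.6 = 3.179

FS = 3.18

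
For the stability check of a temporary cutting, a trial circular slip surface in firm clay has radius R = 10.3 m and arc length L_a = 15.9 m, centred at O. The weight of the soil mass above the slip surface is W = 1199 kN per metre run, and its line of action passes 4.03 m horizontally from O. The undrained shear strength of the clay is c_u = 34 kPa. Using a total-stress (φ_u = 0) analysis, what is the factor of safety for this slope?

Taking moments about the centre O, the resisting moment is provided by the undrained shear strength acting along the arc:
M_R = c_u·L_a·R = 34·15.90·10.3 = 5568.2 kN·m/m
M_D = W·d = 1199·4.03 = 4832.0 kN·m/m
FS = M_R / M_D = 5568.2 / 4832.0 = 1.152

FS = 1.15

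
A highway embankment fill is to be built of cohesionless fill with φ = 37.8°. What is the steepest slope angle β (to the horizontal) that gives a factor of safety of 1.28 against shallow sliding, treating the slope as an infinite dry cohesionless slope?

For an infinite dry cohesionless slope FS = tanφ/tanβ, so tanβ = tanφ / FS.
tanβ = tan37.8° / 1.28 = 0.7757 / 1.28 = 0.6060
β = arctan(0.6060) = 31.22°

β = 31.2°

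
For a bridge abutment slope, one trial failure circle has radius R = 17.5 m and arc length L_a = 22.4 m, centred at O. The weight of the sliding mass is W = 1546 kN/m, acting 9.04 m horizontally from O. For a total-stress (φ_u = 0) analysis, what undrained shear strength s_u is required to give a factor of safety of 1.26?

s_u = 44.9 kPa

FS = s_u·L_a·R / (W·d), so s_u = FS·W·d / (L_a·R).
s_u = 1.26·1546·9.04 / (22.40·17.5) = 17609.6 / 392.00 = 44.92 kPa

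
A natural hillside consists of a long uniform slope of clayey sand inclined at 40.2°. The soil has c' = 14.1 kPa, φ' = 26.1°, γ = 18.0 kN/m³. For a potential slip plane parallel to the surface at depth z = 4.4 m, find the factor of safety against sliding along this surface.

For an infinite slope with a slip plane parallel to the surface (no pore pressure): FS = [c' + γz cos²β tanφ'] / [γz sinβ cosβ].
γz = 18.0·4.4 = 79.20 kN/m²
Numerator = 14.1 + 79.20·cos²40.2°·tan26.1° = 14.1 + 79.20·0.5834·0.4899 = 36.735 kPa
Denominator = 79.20·sin40.2°·cos40.2° = 79.20·0.6455·0.7638 = 39.045 kPa
FS = 36.735 / 39.045 = 0.941

FS = 0.94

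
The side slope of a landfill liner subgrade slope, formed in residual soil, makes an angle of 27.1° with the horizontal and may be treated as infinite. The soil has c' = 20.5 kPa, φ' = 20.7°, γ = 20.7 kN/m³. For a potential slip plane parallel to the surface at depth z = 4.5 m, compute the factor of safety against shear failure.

FS = 1.28

For an infinite slope with a slip plane parallel to the surface (no pore pressure): FS = [c' + γz cos²β tanφ'] / [γz sinβ cosβ].
γz = 20.7·4.5 = 93.15 kN/m²
Numerator = 20.5 + 93.15·cos²27.1°·tan20.7° = 20.5 + 93.15·0.7925·0.3779 = 48.394 kPa
Denominator = 93.15·sin27.1°·cos27.1° = 93.15·0.4555·0.8902 = 37.775 kPa
FS = 48.394 / 37.775 = 1.281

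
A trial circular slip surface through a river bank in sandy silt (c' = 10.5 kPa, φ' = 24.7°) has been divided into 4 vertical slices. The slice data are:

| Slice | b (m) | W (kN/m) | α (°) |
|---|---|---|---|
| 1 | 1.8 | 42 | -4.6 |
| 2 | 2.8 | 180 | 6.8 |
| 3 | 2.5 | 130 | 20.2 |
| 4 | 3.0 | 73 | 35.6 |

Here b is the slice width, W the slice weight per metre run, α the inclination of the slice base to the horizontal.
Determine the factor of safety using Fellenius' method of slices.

Ordinary method of slices: FS = Σ[c'·Δl_i + (W_i cosα_i)·tanφ'] / Σ W_i sinα_i, with Δl_i = b_i / cosα_i.
Slice 1: Δl = 1.8/cos(-4.6°) = 1.806 m; N'_1 = 42·cos(-4.6°) = 41.9; c'Δl = 18.96; W sinα = -3.4
Slice 2: Δl = 2.8/cos6.8° = 2.820 m; N'_2 = 180·cos6.8° = 178.7; c'Δl = 29.61; W sinα = 21.3
Slice 3: Δl = 2.5/cos20.2° = 2.664 m; N'_3 = 130·cos20.2° = 122.0; c'Δl = 27.97; W sinα = 44.9
Slice 4: Δl = 3.0/cos35.6° = 3.690 m; N'_4 = 73·cos35.6° = 59.4; c'Δl = 38.74; W sinα = 42.5
Σc'Δl = 115.3 kN/m; ΣN' = 402.0 kN/m; ΣW sinα = 105.3 kN/m
Resisting = 115.3 + 402.0·tan24.7° = 115.3 + 184.9 = 300.2 kN/m
FS = 300.2 / 105.3 = 2.850

FS = 2.85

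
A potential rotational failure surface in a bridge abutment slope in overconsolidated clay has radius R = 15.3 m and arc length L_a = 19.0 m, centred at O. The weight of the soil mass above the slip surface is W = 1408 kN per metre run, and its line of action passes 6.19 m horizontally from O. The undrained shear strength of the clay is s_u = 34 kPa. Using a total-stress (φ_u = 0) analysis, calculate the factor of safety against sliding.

Taking moments about the centre O, the resisting moment is provided by the undrained shear strength acting along the arc:
M_R = s_u·L_a·R = 34·19.00·15.3 = 9883.8 kN·m/m
M_D = W·d = 1408·6.19 = 8715.5 kN·m/m
FS = M_R / M_D = 9883.8 / 8715.5 = 1.134

FS = 1.13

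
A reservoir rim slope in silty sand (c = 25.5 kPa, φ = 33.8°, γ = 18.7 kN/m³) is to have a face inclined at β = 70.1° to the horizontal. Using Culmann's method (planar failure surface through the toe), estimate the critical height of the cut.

Culmann's analysis gives the critical failure plane at α_cr = (β + φ)/2 = (70.1 + 33.8)/2 = 51.9°, and the critical height
H_c = (4c/γ) · sinβ cosφ / [1 − cos(β − φ)]
    = (4·25.5/18.7) · sin70.1°·cos33.8° / [1 − cos(36.3°)]
    = 5.455 · 0.9403·0.8310 / [1 − 0.8059]
    = 5.455 · 0.7814 / 0.1941
    = 21.96 m

H_c = 21.96 m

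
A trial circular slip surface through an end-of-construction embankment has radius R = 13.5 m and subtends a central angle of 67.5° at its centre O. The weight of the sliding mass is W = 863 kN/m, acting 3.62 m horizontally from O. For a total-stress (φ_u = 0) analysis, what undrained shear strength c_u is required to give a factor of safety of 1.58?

c_u = 23.0 kPa

FS = c_u·L_a·R / (W·d), so c_u = FS·W·d / (L_a·R).
Arc length L_a = R·θ = 13.5·(67.5°·π/180) = 13.5·1.1781 = 15.90 m
c_u = 1.58·863·3.62 / (15.90·13.5) = 4936.0 / 214.71 = 22.99 kPa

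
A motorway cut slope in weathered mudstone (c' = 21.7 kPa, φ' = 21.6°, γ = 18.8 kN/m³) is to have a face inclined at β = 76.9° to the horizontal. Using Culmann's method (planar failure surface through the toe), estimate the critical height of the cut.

Culmann's analysis gives the critical failure plane at α_cr = (β + φ')/2 = (76.9 + 21.6)/2 = 49.2°, and the critical height
H_c = (4c'/γ) · sinβ cosφ' / [1 − cos(β − φ')]
    = (4·21.7/18.8) · sin76.9°·cos21.6° / [1 − cos(55.3°)]
    = 4.617 · 0.9740·0.9298 / [1 − 0.5693]
    = 4.617 · 0.9056 / 0.4307
    = 9.71 m

H_c = 9.71 m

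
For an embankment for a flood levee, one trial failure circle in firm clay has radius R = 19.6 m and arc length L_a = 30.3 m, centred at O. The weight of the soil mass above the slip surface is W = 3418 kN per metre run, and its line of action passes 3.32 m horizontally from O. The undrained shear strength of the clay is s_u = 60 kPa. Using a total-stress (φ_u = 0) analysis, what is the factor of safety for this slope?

FS = 3.14

Taking moments about the centre O, the resisting moment is provided by the undrained shear strength acting along the arc:
M_R = s_u·L_a·R = 60·30.30·19.6 = 35632.8 kN·m/m
M_D = W·d = 3418·3.32 = 11347.8 kN·m/m
FS = M_R / M_D = 35632.8 / 11347.8 = 3.140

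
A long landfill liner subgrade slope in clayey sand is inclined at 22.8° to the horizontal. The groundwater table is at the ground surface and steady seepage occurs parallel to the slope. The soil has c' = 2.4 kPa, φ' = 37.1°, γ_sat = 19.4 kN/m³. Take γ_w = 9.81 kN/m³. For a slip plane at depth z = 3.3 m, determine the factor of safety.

With seepage parallel to the slope and the water table at the surface, the effective normal stress on the slip plane uses the buoyant unit weight γ' = γ_sat − γ_w while the driving shear stress uses γ_sat:
FS = [c' + γ' z cos²β tanφ'] / [γ_sat z sinβ cosβ]
γ' = 19.4 − 9.81 = 9.59 kN/m³
Numerator = 2.4 + 9.59·3.3·cos²22.8°·tan37.1° = 2.4 + 9.59·3.3·0.8498·0.7563 = 22.740 kPa
Denominator = 19.4·3.3·sin22.8°·cos22.8° = 19.4·3.3·0.3875·0.9219 = 22.870 kPa
FS = 22.740 / 22.870 = 0.994

FS = 0.99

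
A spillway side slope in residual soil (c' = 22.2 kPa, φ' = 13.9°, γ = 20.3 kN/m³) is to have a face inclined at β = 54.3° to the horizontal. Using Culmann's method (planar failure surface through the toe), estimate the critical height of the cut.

H_c = 14.46 m

Culmann's analysis gives the critical failure plane at α_cr = (β + φ')/2 = (54.3 + 13.9)/2 = 34.1°, and the critical height
H_c = (4c'/γ) · sinβ cosφ' / [1 − cos(β − φ')]
    = (4·22.2/20.3) · sin54.3°·cos13.9° / [1 − cos(40.4°)]
    = 4.374 · 0.8121·0.9707 / [1 − 0.7615]
    = 4.374 · 0.7883 / 0.2385
    = 14.46 m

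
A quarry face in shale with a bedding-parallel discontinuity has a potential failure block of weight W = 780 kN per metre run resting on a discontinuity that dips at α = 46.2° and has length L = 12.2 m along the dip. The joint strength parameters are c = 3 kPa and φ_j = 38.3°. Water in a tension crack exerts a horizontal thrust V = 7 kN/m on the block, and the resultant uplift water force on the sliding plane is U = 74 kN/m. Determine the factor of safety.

FS = 0.71

Resolving the block weight along and normal to the plane and applying the Mohr–Coulomb strength on the joint:
N' = W cosα − U − V sinα = 780·cos46.2° − 74 − 7·sin46.2° = 460.8 kN/m
Driving force T = W sinα + V cosα = 780·sin46.2° + 7·cos46.2° = 567.8 kN/m
Resisting force R = c·L + N'·tanφ_j = 3·12.2 + 460.8·tan38.3° = 36.6 + 363.9 = 400.5 kN/m
FS = R / T = 400.5 / 567.8 = 0.705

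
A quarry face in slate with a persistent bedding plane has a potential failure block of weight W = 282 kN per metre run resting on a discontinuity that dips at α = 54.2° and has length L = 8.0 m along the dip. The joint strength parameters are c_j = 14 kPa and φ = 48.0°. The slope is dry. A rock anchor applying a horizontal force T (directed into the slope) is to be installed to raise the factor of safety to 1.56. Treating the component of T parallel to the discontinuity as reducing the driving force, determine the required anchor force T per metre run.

Resolving forces along and normal to the sliding plane, with the horizontal anchor force T adding T·sinα to the effective normal force and T·cosα acting up the plane against the driving force:
FS = [c_jL + (W cosα + T sinα) tanφ] / [W sinα − T cosα]
Without the anchor: N' = 165.0 kN/m, driving T_d = 228.7 kN/m, resisting R = 14·8.0 + 165.0·tan48.0° = 295.2 kN/m, FS = 1.29.
Setting FS = 1.56 and solving for T:
1.56·(228.7 − T cos54.2°) = 295.2 + T sin54.2°·tan48.0°
T·(sin54.2°·tan48.0° + 1.56·cos54.2°) = 1.56·228.7 − 295.2
T·(0.8111·1.1106 + 1.56·0.5850) = 356.8 − 295.2 = 61.6
T·1.8133 = 61.6
T = 34.0 kN/m

T = 34 kN/m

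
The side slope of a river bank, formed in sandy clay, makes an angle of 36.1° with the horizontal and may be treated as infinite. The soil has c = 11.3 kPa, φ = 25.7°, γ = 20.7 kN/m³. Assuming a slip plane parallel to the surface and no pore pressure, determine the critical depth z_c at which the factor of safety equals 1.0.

z_c = 3.37 m

Setting FS = 1.00 in FS = [c + γz cos²β tanφ] / [γz sinβ cosβ] and solving for z:
z = c / [γ cosβ (FS·sinβ − cosβ·tanφ)]
  = 11.3 / [20.7·cos36.1°·(1.00·sin36.1° − cos36.1°·tan25.7°)]
  = 11.3 / [20.7·0.8080·(1.00·0.5892 − 0.8080·0.4813)]
  = 11.3 / 3.3507 = 3.372 m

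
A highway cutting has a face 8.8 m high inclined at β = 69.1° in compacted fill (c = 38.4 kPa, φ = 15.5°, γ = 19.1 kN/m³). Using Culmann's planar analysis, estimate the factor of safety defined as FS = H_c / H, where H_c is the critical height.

FS = 2.02

H_c = (4c/γ) · sinβ cosφ / [1 − cos(β − φ)]
    = (4·38.4/19.1) · sin69.1°·cos15.5° / [1 − cos53.6°]
    = 8.042 · 0.9002 / 0.4066 = 17.81 m
FS = H_c / H = 17.81 / 8.8 = 2.023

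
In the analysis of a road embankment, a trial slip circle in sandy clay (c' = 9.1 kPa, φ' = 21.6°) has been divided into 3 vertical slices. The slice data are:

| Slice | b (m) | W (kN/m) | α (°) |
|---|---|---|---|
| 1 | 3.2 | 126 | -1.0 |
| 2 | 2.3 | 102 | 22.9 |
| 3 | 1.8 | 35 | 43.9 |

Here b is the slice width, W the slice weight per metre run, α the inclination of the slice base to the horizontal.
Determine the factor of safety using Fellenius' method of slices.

Ordinary method of slices: FS = Σ[c'·Δl_i + (W_i cosα_i)·tanφ'] / Σ W_i sinα_i, with Δl_i = b_i / cosα_i.
Slice 1: Δl = 3.2/cos(-1.0°) = 3.200 m; N'_1 = 126·cos(-1.0°) = 126.0; c'Δl = 29.12; W sinα = -2.2
Slice 2: Δl = 2.3/cos22.9° = 2.497 m; N'_2 = 102·cos22.9° = 94.0; c'Δl = 22.72; W sinα = 39.7
Slice 3: Δl = 1.8/cos43.9° = 2.498 m; N'_3 = 35·cos43.9° = 25.2; c'Δl = 22.73; W sinα = 24.3
Σc'Δl = 74.6 kN/m; ΣN' = 245.2 kN/m; ΣW sinα = 61.8 kN/m
Resisting = 74.6 + 245.2·tan21.6° = 74.6 + 97.1 = 171.6 kN/m
FS = 171.6 / 61.8 = 2.779

FS = 2.78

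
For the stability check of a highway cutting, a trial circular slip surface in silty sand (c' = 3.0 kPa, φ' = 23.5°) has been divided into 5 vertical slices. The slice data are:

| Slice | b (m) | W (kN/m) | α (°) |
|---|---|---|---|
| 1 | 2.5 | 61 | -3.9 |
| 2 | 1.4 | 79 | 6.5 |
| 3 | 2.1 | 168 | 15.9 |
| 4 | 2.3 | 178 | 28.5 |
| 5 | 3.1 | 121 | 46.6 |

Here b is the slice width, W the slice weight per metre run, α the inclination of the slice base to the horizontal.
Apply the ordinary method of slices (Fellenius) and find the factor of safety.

Ordinary method of slices: FS = Σ[c'·Δl_i + (W_i cosα_i)·tanφ'] / Σ W_i sinα_i, with Δl_i = b_i / cosα_i.
Slice 1: Δl = 2.5/cos(-3.9°) = 2.506 m; N'_1 = 61·cos(-3.9°) = 60.9; c'Δl = 7.52; W sinα = -4.1
Slice 2: Δl = 1.4/cos6.5° = 1.409 m; N'_2 = 79·cos6.5° = 78.5; c'Δl = 4.23; W sinα = 8.9
Slice 3: Δl = 2.1/cos15.9° = 2.184 m; N'_3 = 168·cos15.9° = 161.6; c'Δl = 6.55; W sinα = 46.0
Slice 4: Δl = 2.3/cos28.5° = 2.617 m; N'_4 = 178·cos28.5° = 156.4; c'Δl = 7.85; W sinα = 84.9
Slice 5: Δl = 3.1/cos46.6° = 4.512 m; N'_5 = 121·cos46.6° = 83.1; c'Δl = 13.54; W sinα = 87.9
Σc'Δl = 39.7 kN/m; ΣN' = 540.5 kN/m; ΣW sinα = 223.7 kN/m
Resisting = 39.7 + 540.5·tan23.5° = 39.7 + 235.0 = 274.7 kN/m
FS = 274.7 / 223.7 = 1.228

FS = 1.23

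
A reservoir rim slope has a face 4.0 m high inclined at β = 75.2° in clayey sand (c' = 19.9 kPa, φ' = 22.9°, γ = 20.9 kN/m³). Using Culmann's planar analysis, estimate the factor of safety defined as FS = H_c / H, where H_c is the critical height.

H_c = (4c'/γ) · sinβ cosφ' / [1 − cos(β − φ')]
    = (4·19.9/20.9) · sin75.2°·cos22.9° / [1 − cos52.3°]
    = 3.809 · 0.8906 / 0.3885 = 8.73 m
FS = H_c / H = 8.73 / 4.0 = 2.183

FS = 2.18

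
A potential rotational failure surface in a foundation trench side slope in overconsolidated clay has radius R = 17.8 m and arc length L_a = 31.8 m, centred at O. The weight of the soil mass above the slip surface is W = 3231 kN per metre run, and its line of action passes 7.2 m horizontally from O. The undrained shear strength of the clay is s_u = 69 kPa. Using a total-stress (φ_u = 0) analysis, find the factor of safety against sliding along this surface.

Taking moments about the centre O, the resisting moment is provided by the undrained shear strength acting along the arc:
M_R = s_u·L_a·R = 69·31.80·17.8 = 39056.8 kN·m/m
M_D = W·d = 3231·7.2 = 23263.2 kN·m/m
FS = M_R / M_D = 39056.8 / 23263.2 = 1.679

FS = 1.68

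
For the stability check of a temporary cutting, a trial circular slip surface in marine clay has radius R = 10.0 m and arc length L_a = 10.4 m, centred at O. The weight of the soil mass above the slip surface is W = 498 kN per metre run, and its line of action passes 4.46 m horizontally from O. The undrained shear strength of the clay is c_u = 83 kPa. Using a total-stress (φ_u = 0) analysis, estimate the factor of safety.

Taking moments about the centre O, the resisting moment is provided by the undrained shear strength acting along the arc:
M_R = c_u·L_a·R = 83·10.40·10.0 = 8632.0 kN·m/m
M_D = W·d = 498·4.46 = 2221.1 kN·m/m
FS = M_R / M_D = 8632.0 / 2221.1 = 3.886

FS = 3.89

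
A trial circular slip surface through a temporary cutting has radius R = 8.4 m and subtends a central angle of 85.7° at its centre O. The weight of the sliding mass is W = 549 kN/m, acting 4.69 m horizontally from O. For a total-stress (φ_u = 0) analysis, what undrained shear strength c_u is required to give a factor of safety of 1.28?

FS = c_u·L_a·R / (W·d), so c_u = FS·W·d / (L_a·R).
Arc length L_a = R·θ = 8.4·(85.7°·π/180) = 8.4·1.4957 = 12.56 m
c_u = 1.28·549·4.69 / (12.56·8.4) = 3295.8 / 105.54 = 31.23 kPa

c_u = 31.2 kPa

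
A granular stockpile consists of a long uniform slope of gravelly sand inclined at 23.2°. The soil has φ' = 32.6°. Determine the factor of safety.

FS = 1.49

For a dry cohesionless infinite slope the factor of safety is FS = tanφ' / tanβ.
FS = tan32.6° / tan23.2° = 0.6395 / 0.4286 = 1.492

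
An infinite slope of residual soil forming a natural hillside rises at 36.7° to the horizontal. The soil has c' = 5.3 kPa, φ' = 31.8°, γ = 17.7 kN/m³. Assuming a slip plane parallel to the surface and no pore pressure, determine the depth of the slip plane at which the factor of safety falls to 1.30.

Setting FS = 1.30 in FS = [c' + γz cos²β tanφ'] / [γz sinβ cosβ] and solving for z:
z = c' / [γ cosβ (FS·sinβ − cosβ·tanφ')]
  = 5.3 / [17.7·cos36.7°·(1.30·sin36.7° − cos36.7°·tan31.8°)]
  = 5.3 / [17.7·0.8018·(1.30·0.5976 − 0.8018·0.6200)]
  = 5.3 / 3.9706 = 1.335 m

z = 1.33 m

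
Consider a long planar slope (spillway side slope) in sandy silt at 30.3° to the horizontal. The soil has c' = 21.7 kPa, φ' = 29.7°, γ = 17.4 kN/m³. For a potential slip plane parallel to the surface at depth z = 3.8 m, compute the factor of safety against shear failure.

FS = 1.73

For an infinite slope with a slip plane parallel to the surface (no pore pressure): FS = [c' + γz cos²β tanφ'] / [γz sinβ cosβ].
γz = 17.4·3.8 = 66.12 kN/m²
Numerator = 21.7 + 66.12·cos²30.3°·tan29.7° = 21.7 + 66.12·0.7455·0.5704 = 49.814 kPa
Denominator = 66.12·sin30.3°·cos30.3° = 66.12·0.5045·0.8634 = 28.802 kPa
FS = 49.814 / 28.802 = 1.730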